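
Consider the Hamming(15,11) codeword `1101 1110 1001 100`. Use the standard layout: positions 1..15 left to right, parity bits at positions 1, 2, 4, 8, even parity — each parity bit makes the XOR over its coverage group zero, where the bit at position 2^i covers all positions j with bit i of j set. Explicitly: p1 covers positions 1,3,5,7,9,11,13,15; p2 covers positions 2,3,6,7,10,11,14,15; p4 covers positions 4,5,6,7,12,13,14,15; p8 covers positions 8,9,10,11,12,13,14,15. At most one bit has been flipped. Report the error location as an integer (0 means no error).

11

s1: b1⊕b3⊕b5⊕b7⊕b9⊕b11⊕b13⊕b15 = 1⊕0⊕1⊕1⊕1⊕0⊕1⊕0 = 1
s2: b2⊕b3⊕b6⊕b7⊕b10⊕b11⊕b14⊕b15 = 1⊕0⊕1⊕1⊕0⊕0⊕0⊕0 = 1
s4: b4⊕b5⊕b6⊕b7⊕b12⊕b13⊕b14⊕b15 = 1⊕1⊕1⊕1⊕1⊕1⊕0⊕0 = 0
s8: b8⊕b9⊕b10⊕b11⊕b12⊕b13⊕b14⊕b15 = 0⊕1⊕0⊕0⊕1⊕1⊕0⊕0 = 1
Syndrome (s8...s1) = 1011 → position 11.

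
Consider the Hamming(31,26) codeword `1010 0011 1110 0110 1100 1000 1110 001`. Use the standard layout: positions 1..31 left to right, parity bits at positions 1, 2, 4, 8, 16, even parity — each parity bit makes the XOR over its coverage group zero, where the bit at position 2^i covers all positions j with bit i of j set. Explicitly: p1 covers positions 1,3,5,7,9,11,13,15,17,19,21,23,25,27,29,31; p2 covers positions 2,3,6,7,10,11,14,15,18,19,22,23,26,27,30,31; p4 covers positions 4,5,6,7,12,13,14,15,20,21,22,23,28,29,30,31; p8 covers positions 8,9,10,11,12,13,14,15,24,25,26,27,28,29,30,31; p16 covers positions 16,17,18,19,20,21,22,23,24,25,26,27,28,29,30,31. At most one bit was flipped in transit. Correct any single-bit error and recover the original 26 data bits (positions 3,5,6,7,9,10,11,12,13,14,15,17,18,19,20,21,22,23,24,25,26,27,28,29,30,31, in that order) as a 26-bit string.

s1: b1⊕b3⊕b5⊕b7⊕b9⊕b11⊕b13⊕b15⊕b17⊕b19⊕b21⊕b23⊕b25⊕b27⊕b29⊕b31 = 1⊕1⊕0⊕1⊕1⊕1⊕0⊕1⊕1⊕0⊕1⊕0⊕1⊕1⊕0⊕1 = 1
s2: b2⊕b3⊕b6⊕b7⊕b10⊕b11⊕b14⊕b15⊕b18⊕b19⊕b22⊕b23⊕b26⊕b27⊕b30⊕b31 = 0⊕1⊕0⊕1⊕1⊕1⊕1⊕1⊕1⊕0⊕0⊕0⊕1⊕1⊕0⊕1 = 0
s4: b4⊕b5⊕b6⊕b7⊕b12⊕b13⊕b14⊕b15⊕b20⊕b21⊕b22⊕b23⊕b28⊕b29⊕b30⊕b31 = 0⊕0⊕0⊕1⊕0⊕0⊕1⊕1⊕0⊕1⊕0⊕0⊕0⊕0⊕0⊕1 = 1
s8: b8⊕b9⊕b10⊕b11⊕b12⊕b13⊕b14⊕b15⊕b24⊕b25⊕b26⊕b27⊕b28⊕b29⊕b30⊕b31 = 1⊕1⊕1⊕1⊕0⊕0⊕1⊕1⊕0⊕1⊕1⊕1⊕0⊕0⊕0⊕1 = 0
s16: b16⊕b17⊕b18⊕b19⊕b20⊕b21⊕b22⊕b23⊕b24⊕b25⊕b26⊕b27⊕b28⊕b29⊕b30⊕b31 = 0⊕1⊕1⊕0⊕0⊕1⊕0⊕0⊕0⊕1⊕1⊕1⊕0⊕0⊕0⊕1 = 1
Syndrome (s16...s1) = 10101 → position 21.
Flip bit 21: corrected codeword = 1010001111100110110000001110001
Data bits at positions 3,5,6,7,9,10,11,12,13,14,15,17,18,19,20,21,22,23,24,25,26,27,28,29,30,31: 10011110011110000001110001

10011110011110000001110001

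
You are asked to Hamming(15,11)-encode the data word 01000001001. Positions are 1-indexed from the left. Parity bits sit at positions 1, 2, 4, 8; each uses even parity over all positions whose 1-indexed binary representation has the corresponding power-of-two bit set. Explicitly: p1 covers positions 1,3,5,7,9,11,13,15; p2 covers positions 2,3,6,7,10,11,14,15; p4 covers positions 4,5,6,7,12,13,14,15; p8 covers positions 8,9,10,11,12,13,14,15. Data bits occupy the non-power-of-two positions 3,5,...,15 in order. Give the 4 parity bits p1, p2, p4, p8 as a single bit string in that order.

Place data bits at non-power-of-two positions: b3=0, b5=1, b6=0, b7=0, b9=0, b10=0, b11=0, b12=1, b13=0, b14=0, b15=1.
p1 = XOR of data positions {3,5,7,9,11,13,15} = 0⊕1⊕0⊕0⊕0⊕0⊕1 = 0
p2 = XOR of data positions {3,6,7,10,11,14,15} = 0⊕0⊕0⊕0⊕0⊕0⊕1 = 1
p4 = XOR of data positions {5,6,7,12,13,14,15} = 1⊕0⊕0⊕1⊕0⊕0⊕1 = 1
p8 = XOR of data positions {9,10,11,12,13,14,15} = 0⊕0⊕0⊕1⊕0⊕0⊕1 = 0
Parity bits p1,p2,p4,p8 = 0110

0110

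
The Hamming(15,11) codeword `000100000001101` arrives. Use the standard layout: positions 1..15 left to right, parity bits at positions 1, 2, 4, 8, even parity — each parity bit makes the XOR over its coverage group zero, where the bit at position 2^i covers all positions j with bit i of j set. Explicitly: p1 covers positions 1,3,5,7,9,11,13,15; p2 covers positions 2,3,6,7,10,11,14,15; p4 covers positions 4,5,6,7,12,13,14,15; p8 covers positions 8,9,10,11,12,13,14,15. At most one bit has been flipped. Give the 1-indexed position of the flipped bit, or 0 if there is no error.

10

s1: b1⊕b3⊕b5⊕b7⊕b9⊕b11⊕b13⊕b15 = 0⊕0⊕0⊕0⊕0⊕0⊕1⊕1 = 0
s2: b2⊕b3⊕b6⊕b7⊕b10⊕b11⊕b14⊕b15 = 0⊕0⊕0⊕0⊕0⊕0⊕0⊕1 = 1
s4: b4⊕b5⊕b6⊕b7⊕b12⊕b13⊕b14⊕b15 = 1⊕0⊕0⊕0⊕1⊕1⊕0⊕1 = 0
s8: b8⊕b9⊕b10⊕b11⊕b12⊕b13⊕b14⊕b15 = 0⊕0⊕0⊕0⊕1⊕1⊕0⊕1 = 1
Syndrome (s8...s1) = 1010 → position 10.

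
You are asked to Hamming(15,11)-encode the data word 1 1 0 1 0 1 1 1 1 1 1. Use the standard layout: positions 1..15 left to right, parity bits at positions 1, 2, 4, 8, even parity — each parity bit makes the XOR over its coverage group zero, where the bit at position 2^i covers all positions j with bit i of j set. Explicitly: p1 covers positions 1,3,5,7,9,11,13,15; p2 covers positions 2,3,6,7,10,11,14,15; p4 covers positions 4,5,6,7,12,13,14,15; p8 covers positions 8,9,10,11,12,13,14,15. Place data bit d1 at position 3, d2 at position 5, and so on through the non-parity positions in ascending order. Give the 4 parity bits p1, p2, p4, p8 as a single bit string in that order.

0000

Place data bits at non-power-of-two positions: b3=1, b5=1, b6=0, b7=1, b9=0, b10=1, b11=1, b12=1, b13=1, b14=1, b15=1.
p1 = XOR of data positions {3,5,7,9,11,13,15} = 1⊕1⊕1⊕0⊕1⊕1⊕1 = 0
p2 = XOR of data positions {3,6,7,10,11,14,15} = 1⊕0⊕1⊕1⊕1⊕1⊕1 = 0
p4 = XOR of data positions {5,6,7,12,13,14,15} = 1⊕0⊕1⊕1⊕1⊕1⊕1 = 0
p8 = XOR of data positions {9,10,11,12,13,14,15} = 0⊕1⊕1⊕1⊕1⊕1⊕1 = 0
Parity bits p1,p2,p4,p8 = 0000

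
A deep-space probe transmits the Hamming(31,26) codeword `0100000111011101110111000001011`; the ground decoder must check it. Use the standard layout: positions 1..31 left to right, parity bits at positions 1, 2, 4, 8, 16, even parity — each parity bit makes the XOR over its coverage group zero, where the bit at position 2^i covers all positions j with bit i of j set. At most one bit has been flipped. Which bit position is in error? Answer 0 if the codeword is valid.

31

s1: b1⊕b3⊕b5⊕b7⊕b9⊕b11⊕b13⊕b15⊕b17⊕b19⊕b21⊕b23⊕b25⊕b27⊕b29⊕b31 = 0⊕0⊕0⊕0⊕1⊕0⊕1⊕0⊕1⊕0⊕1⊕0⊕0⊕0⊕0⊕1 = 1
s2: b2⊕b3⊕b6⊕b7⊕b10⊕b11⊕b14⊕b15⊕b18⊕b19⊕b22⊕b23⊕b26⊕b27⊕b30⊕b31 = 1⊕0⊕0⊕0⊕1⊕0⊕1⊕0⊕1⊕0⊕1⊕0⊕0⊕0⊕1⊕1 = 1
s4: b4⊕b5⊕b6⊕b7⊕b12⊕b13⊕b14⊕b15⊕b20⊕b21⊕b22⊕b23⊕b28⊕b29⊕b30⊕b31 = 0⊕0⊕0⊕0⊕1⊕1⊕1⊕0⊕1⊕1⊕1⊕0⊕1⊕0⊕1⊕1 = 1
s8: b8⊕b9⊕b10⊕b11⊕b12⊕b13⊕b14⊕b15⊕b24⊕b25⊕b26⊕b27⊕b28⊕b29⊕b30⊕b31 = 1⊕1⊕1⊕0⊕1⊕1⊕1⊕0⊕0⊕0⊕0⊕0⊕1⊕0⊕1⊕1 = 1
s16: b16⊕b17⊕b18⊕b19⊕b20⊕b21⊕b22⊕b23⊕b24⊕b25⊕b26⊕b27⊕b28⊕b29⊕b30⊕b31 = 1⊕1⊕1⊕0⊕1⊕1⊕1⊕0⊕0⊕0⊕0⊕0⊕1⊕0⊕1⊕1 = 1
Syndrome (s16...s1) = 11111 → position 31.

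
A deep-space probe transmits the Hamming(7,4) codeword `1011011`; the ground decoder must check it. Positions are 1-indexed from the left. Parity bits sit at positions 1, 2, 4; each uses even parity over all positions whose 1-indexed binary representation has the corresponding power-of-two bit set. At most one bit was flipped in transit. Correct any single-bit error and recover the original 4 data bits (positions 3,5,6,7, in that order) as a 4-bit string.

s1: b1⊕b3⊕b5⊕b7 = 1⊕1⊕0⊕1 = 1
s2: b2⊕b3⊕b6⊕b7 = 0⊕1⊕1⊕1 = 1
s4: b4⊕b5⊕b6⊕b7 = 1⊕0⊕1⊕1 = 1
Syndrome (s4...s1) = 111 → position 7.
Flip bit 7: corrected codeword = 1011010
Data bits at positions 3,5,6,7: 1010

1010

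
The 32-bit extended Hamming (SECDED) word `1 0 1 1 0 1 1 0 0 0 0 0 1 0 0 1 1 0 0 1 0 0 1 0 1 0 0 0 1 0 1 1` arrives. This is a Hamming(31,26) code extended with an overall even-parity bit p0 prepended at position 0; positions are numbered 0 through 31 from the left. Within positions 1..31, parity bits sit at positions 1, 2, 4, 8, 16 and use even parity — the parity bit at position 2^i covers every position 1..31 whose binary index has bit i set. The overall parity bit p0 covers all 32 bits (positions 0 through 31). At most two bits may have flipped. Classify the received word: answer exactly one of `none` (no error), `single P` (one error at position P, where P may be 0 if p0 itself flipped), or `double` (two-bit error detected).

double

s1: b1⊕b3⊕b5⊕b7⊕b9⊕b11⊕b13⊕b15⊕b17⊕b19⊕b21⊕b23⊕b25⊕b27⊕b29⊕b31 = 0⊕1⊕1⊕0⊕0⊕0⊕0⊕1⊕0⊕1⊕0⊕0⊕0⊕0⊕0⊕1 = 1
s2: b2⊕b3⊕b6⊕b7⊕b10⊕b11⊕b14⊕b15⊕b18⊕b19⊕b22⊕b23⊕b26⊕b27⊕b30⊕b31 = 1⊕1⊕1⊕0⊕0⊕0⊕0⊕1⊕0⊕1⊕1⊕0⊕0⊕0⊕1⊕1 = 0
s4: b4⊕b5⊕b6⊕b7⊕b12⊕b13⊕b14⊕b15⊕b20⊕b21⊕b22⊕b23⊕b28⊕b29⊕b30⊕b31 = 0⊕1⊕1⊕0⊕1⊕0⊕0⊕1⊕0⊕0⊕1⊕0⊕1⊕0⊕1⊕1 = 0
s8: b8⊕b9⊕b10⊕b11⊕b12⊕b13⊕b14⊕b15⊕b24⊕b25⊕b26⊕b27⊕b28⊕b29⊕b30⊕b31 = 0⊕0⊕0⊕0⊕1⊕0⊕0⊕1⊕1⊕0⊕0⊕0⊕1⊕0⊕1⊕1 = 0
s16: b16⊕b17⊕b18⊕b19⊕b20⊕b21⊕b22⊕b23⊕b24⊕b25⊕b26⊕b27⊕b28⊕b29⊕b30⊕b31 = 1⊕0⊕0⊕1⊕0⊕0⊕1⊕0⊕1⊕0⊕0⊕0⊕1⊕0⊕1⊕1 = 1
Syndrome (s16...s1) = 10001 → position 17.
Overall parity (XOR of all 32 bits, including p0): 1⊕0⊕1⊕1⊕0⊕1⊕1⊕0⊕0⊕0⊕0⊕0⊕1⊕0⊕0⊕1⊕1⊕0⊕0⊕1⊕0⊕0⊕1⊕0⊕1⊕0⊕0⊕0⊕1⊕0⊕1⊕1 = 0
Overall=0, syndrome position=17 → double-bit error detected (uncorrectable).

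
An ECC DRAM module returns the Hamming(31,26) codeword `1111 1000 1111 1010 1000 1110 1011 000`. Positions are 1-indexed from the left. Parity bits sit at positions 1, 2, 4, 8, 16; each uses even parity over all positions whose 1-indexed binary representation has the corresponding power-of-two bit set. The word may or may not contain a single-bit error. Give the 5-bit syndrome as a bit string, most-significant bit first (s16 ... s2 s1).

11100

s1: b1⊕b3⊕b5⊕b7⊕b9⊕b11⊕b13⊕b15⊕b17⊕b19⊕b21⊕b23⊕b25⊕b27⊕b29⊕b31 = 1⊕1⊕1⊕0⊕1⊕1⊕1⊕1⊕1⊕0⊕1⊕1⊕1⊕1⊕0⊕0 = 0
s2: b2⊕b3⊕b6⊕b7⊕b10⊕b11⊕b14⊕b15⊕b18⊕b19⊕b22⊕b23⊕b26⊕b27⊕b30⊕b31 = 1⊕1⊕0⊕0⊕1⊕1⊕0⊕1⊕0⊕0⊕1⊕1⊕0⊕1⊕0⊕0 = 0
s4: b4⊕b5⊕b6⊕b7⊕b12⊕b13⊕b14⊕b15⊕b20⊕b21⊕b22⊕b23⊕b28⊕b29⊕b30⊕b31 = 1⊕1⊕0⊕0⊕1⊕1⊕0⊕1⊕0⊕1⊕1⊕1⊕1⊕0⊕0⊕0 = 1
s8: b8⊕b9⊕b10⊕b11⊕b12⊕b13⊕b14⊕b15⊕b24⊕b25⊕b26⊕b27⊕b28⊕b29⊕b30⊕b31 = 0⊕1⊕1⊕1⊕1⊕1⊕0⊕1⊕0⊕1⊕0⊕1⊕1⊕0⊕0⊕0 = 1
s16: b16⊕b17⊕b18⊕b19⊕b20⊕b21⊕b22⊕b23⊕b24⊕b25⊕b26⊕b27⊕b28⊕b29⊕b30⊕b31 = 0⊕1⊕0⊕0⊕0⊕1⊕1⊕1⊕0⊕1⊕0⊕1⊕1⊕0⊕0⊕0 = 1
Syndrome (s16...s1) = 11100 → position 28.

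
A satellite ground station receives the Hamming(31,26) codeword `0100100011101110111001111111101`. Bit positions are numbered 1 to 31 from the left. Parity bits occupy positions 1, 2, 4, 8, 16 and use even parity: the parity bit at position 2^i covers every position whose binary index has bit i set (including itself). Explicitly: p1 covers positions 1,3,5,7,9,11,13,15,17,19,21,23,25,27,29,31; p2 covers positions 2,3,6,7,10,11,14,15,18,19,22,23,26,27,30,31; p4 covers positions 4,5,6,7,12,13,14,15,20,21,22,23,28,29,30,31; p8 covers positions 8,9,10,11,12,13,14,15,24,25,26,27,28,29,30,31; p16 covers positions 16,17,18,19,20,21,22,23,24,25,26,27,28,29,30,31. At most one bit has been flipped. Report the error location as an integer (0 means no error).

s1: b1⊕b3⊕b5⊕b7⊕b9⊕b11⊕b13⊕b15⊕b17⊕b19⊕b21⊕b23⊕b25⊕b27⊕b29⊕b31 = 0⊕0⊕1⊕0⊕1⊕1⊕1⊕1⊕1⊕1⊕0⊕1⊕1⊕1⊕1⊕1 = 0
s2: b2⊕b3⊕b6⊕b7⊕b10⊕b11⊕b14⊕b15⊕b18⊕b19⊕b22⊕b23⊕b26⊕b27⊕b30⊕b31 = 1⊕0⊕0⊕0⊕1⊕1⊕1⊕1⊕1⊕1⊕1⊕1⊕1⊕1⊕0⊕1 = 0
s4: b4⊕b5⊕b6⊕b7⊕b12⊕b13⊕b14⊕b15⊕b20⊕b21⊕b22⊕b23⊕b28⊕b29⊕b30⊕b31 = 0⊕1⊕0⊕0⊕0⊕1⊕1⊕1⊕0⊕0⊕1⊕1⊕1⊕1⊕0⊕1 = 1
s8: b8⊕b9⊕b10⊕b11⊕b12⊕b13⊕b14⊕b15⊕b24⊕b25⊕b26⊕b27⊕b28⊕b29⊕b30⊕b31 = 0⊕1⊕1⊕1⊕0⊕1⊕1⊕1⊕1⊕1⊕1⊕1⊕1⊕1⊕0⊕1 = 1
s16: b16⊕b17⊕b18⊕b19⊕b20⊕b21⊕b22⊕b23⊕b24⊕b25⊕b26⊕b27⊕b28⊕b29⊕b30⊕b31 = 0⊕1⊕1⊕1⊕0⊕0⊕1⊕1⊕1⊕1⊕1⊕1⊕1⊕1⊕0⊕1 = 0
Syndrome (s16...s1) = 01100 → position 12.

12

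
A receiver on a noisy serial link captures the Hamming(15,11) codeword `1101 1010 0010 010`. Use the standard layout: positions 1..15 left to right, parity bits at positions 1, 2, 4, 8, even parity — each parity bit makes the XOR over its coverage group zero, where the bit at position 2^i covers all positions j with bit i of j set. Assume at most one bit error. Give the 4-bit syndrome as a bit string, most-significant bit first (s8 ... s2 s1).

0000

s1: b1⊕b3⊕b5⊕b7⊕b9⊕b11⊕b13⊕b15 = 1⊕0⊕1⊕1⊕0⊕1⊕0⊕0 = 0
s2: b2⊕b3⊕b6⊕b7⊕b10⊕b11⊕b14⊕b15 = 1⊕0⊕0⊕1⊕0⊕1⊕1⊕0 = 0
s4: b4⊕b5⊕b6⊕b7⊕b12⊕b13⊕b14⊕b15 = 1⊕1⊕0⊕1⊕0⊕0⊕1⊕0 = 0
s8: b8⊕b9⊕b10⊕b11⊕b12⊕b13⊕b14⊕b15 = 0⊕0⊕0⊕1⊕0⊕0⊕1⊕0 = 0
Syndrome (s8...s1) = 0000 → position 0 (no error).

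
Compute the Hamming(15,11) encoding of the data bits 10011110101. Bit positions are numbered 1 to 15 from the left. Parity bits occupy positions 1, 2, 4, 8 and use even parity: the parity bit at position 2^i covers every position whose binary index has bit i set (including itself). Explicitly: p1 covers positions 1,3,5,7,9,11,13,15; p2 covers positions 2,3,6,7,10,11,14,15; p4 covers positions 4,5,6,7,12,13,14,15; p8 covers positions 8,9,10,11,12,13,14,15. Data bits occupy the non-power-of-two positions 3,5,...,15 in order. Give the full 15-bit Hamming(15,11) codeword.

011100111110101

Place data bits at non-power-of-two positions: b3=1, b5=0, b6=0, b7=1, b9=1, b10=1, b11=1, b12=0, b13=1, b14=0, b15=1.
p1 = XOR of data positions {3,5,7,9,11,13,15} = 1⊕0⊕1⊕1⊕1⊕1⊕1 = 0
p2 = XOR of data positions {3,6,7,10,11,14,15} = 1⊕0⊕1⊕1⊕1⊕0⊕1 = 1
p4 = XOR of data positions {5,6,7,12,13,14,15} = 0⊕0⊕1⊕0⊕1⊕0⊕1 = 1
p8 = XOR of data positions {9,10,11,12,13,14,15} = 1⊕1⊕1⊕0⊕1⊕0⊕1 = 1
Codeword b1..b15 = 011100111110101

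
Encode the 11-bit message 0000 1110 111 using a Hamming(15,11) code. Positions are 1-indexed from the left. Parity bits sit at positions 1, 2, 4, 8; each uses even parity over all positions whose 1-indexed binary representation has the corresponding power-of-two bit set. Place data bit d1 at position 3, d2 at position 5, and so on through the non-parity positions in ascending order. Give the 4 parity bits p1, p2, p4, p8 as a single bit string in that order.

0010

Place data bits at non-power-of-two positions: b3=0, b5=0, b6=0, b7=0, b9=1, b10=1, b11=1, b12=0, b13=1, b14=1, b15=1.
p1 = XOR of data positions {3,5,7,9,11,13,15} = 0⊕0⊕0⊕1⊕1⊕1⊕1 = 0
p2 = XOR of data positions {3,6,7,10,11,14,15} = 0⊕0⊕0⊕1⊕1⊕1⊕1 = 0
p4 = XOR of data positions {5,6,7,12,13,14,15} = 0⊕0⊕0⊕0⊕1⊕1⊕1 = 1
p8 = XOR of data positions {9,10,11,12,13,14,15} = 1⊕1⊕1⊕0⊕1⊕1⊕1 = 0
Parity bits p1,p2,p4,p8 = 0010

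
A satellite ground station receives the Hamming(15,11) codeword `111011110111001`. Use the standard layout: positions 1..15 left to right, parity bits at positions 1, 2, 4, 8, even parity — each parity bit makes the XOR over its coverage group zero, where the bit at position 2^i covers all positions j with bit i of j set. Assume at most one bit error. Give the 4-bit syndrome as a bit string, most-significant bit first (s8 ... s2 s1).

1110

s1: b1⊕b3⊕b5⊕b7⊕b9⊕b11⊕b13⊕b15 = 1⊕1⊕1⊕1⊕0⊕1⊕0⊕1 = 0
s2: b2⊕b3⊕b6⊕b7⊕b10⊕b11⊕b14⊕b15 = 1⊕1⊕1⊕1⊕1⊕1⊕0⊕1 = 1
s4: b4⊕b5⊕b6⊕b7⊕b12⊕b13⊕b14⊕b15 = 0⊕1⊕1⊕1⊕1⊕0⊕0⊕1 = 1
s8: b8⊕b9⊕b10⊕b11⊕b12⊕b13⊕b14⊕b15 = 1⊕0⊕1⊕1⊕1⊕0⊕0⊕1 = 1
Syndrome (s8...s1) = 1110 → position 14.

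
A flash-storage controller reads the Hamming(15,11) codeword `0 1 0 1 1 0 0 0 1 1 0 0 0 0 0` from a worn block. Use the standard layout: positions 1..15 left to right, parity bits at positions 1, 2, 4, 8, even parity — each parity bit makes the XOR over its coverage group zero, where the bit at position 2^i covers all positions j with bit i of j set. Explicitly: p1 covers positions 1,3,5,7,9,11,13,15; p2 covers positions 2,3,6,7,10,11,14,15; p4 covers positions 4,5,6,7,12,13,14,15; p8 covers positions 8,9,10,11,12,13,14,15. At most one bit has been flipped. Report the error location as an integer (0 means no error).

0

s1: b1⊕b3⊕b5⊕b7⊕b9⊕b11⊕b13⊕b15 = 0⊕0⊕1⊕0⊕1⊕0⊕0⊕0 = 0
s2: b2⊕b3⊕b6⊕b7⊕b10⊕b11⊕b14⊕b15 = 1⊕0⊕0⊕0⊕1⊕0⊕0⊕0 = 0
s4: b4⊕b5⊕b6⊕b7⊕b12⊕b13⊕b14⊕b15 = 1⊕1⊕0⊕0⊕0⊕0⊕0⊕0 = 0
s8: b8⊕b9⊕b10⊕b11⊕b12⊕b13⊕b14⊕b15 = 0⊕1⊕1⊕0⊕0⊕0⊕0⊕0 = 0
Syndrome (s8...s1) = 0000 → position 0 (no error).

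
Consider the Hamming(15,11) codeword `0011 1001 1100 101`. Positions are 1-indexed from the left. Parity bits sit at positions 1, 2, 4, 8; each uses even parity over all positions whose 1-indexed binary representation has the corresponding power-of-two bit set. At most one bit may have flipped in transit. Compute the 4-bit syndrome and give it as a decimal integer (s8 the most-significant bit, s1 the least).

s1: b1⊕b3⊕b5⊕b7⊕b9⊕b11⊕b13⊕b15 = 0⊕1⊕1⊕0⊕1⊕0⊕1⊕1 = 1
s2: b2⊕b3⊕b6⊕b7⊕b10⊕b11⊕b14⊕b15 = 0⊕1⊕0⊕0⊕1⊕0⊕0⊕1 = 1
s4: b4⊕b5⊕b6⊕b7⊕b12⊕b13⊕b14⊕b15 = 1⊕1⊕0⊕0⊕0⊕1⊕0⊕1 = 0
s8: b8⊕b9⊕b10⊕b11⊕b12⊕b13⊕b14⊕b15 = 1⊕1⊕1⊕0⊕0⊕1⊕0⊕1 = 1
Syndrome (s8...s1) = 1011 → position 11.

11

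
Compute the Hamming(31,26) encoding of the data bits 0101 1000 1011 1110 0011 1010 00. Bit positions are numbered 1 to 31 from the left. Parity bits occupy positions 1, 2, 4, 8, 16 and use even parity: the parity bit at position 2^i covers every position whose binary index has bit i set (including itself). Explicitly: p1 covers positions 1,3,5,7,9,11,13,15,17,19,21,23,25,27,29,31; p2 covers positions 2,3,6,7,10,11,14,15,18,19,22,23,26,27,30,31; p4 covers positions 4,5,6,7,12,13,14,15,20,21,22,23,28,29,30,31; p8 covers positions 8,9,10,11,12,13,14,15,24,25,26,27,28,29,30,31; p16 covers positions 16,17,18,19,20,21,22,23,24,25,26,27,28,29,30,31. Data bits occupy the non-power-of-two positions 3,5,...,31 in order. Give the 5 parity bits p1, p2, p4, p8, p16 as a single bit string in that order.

01010

Place data bits at non-power-of-two positions: b3=0, b5=1, b6=0, b7=1, b9=1, b10=0, b11=0, b12=0, b13=1, b14=0, b15=1, b17=1, b18=1, b19=1, b20=1, b21=0, b22=0, b23=0, b24=1, b25=1, b26=1, b27=0, b28=1, b29=0, b30=0, b31=0.
p1 = XOR of data positions {3,5,7,9,11,13,15,17,19,21,23,25,27,29,31} = 0⊕1⊕1⊕1⊕0⊕1⊕1⊕1⊕1⊕0⊕0⊕1⊕0⊕0⊕0 = 0
p2 = XOR of data positions {3,6,7,10,11,14,15,18,19,22,23,26,27,30,31} = 0⊕0⊕1⊕0⊕0⊕0⊕1⊕1⊕1⊕0⊕0⊕1⊕0⊕0⊕0 = 1
p4 = XOR of data positions {5,6,7,12,13,14,15,20,21,22,23,28,29,30,31} = 1⊕0⊕1⊕0⊕1⊕0⊕1⊕1⊕0⊕0⊕0⊕1⊕0⊕0⊕0 = 0
p8 = XOR of data positions {9,10,11,12,13,14,15,24,25,26,27,28,29,30,31} = 1⊕0⊕0⊕0⊕1⊕0⊕1⊕1⊕1⊕1⊕0⊕1⊕0⊕0⊕0 = 1
p16 = XOR of data positions {17,18,19,20,21,22,23,24,25,26,27,28,29,30,31} = 1⊕1⊕1⊕1⊕0⊕0⊕0⊕1⊕1⊕1⊕0⊕1⊕0⊕0⊕0 = 0
Parity bits p1,p2,p4,p8,p16 = 01010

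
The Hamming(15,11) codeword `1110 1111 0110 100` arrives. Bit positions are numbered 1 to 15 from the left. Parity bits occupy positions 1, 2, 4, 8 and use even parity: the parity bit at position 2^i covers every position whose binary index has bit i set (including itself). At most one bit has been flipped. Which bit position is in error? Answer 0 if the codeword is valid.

0

s1: b1⊕b3⊕b5⊕b7⊕b9⊕b11⊕b13⊕b15 = 1⊕1⊕1⊕1⊕0⊕1⊕1⊕0 = 0
s2: b2⊕b3⊕b6⊕b7⊕b10⊕b11⊕b14⊕b15 = 1⊕1⊕1⊕1⊕1⊕1⊕0⊕0 = 0
s4: b4⊕b5⊕b6⊕b7⊕b12⊕b13⊕b14⊕b15 = 0⊕1⊕1⊕1⊕0⊕1⊕0⊕0 = 0
s8: b8⊕b9⊕b10⊕b11⊕b12⊕b13⊕b14⊕b15 = 1⊕0⊕1⊕1⊕0⊕1⊕0⊕0 = 0
Syndrome (s8...s1) = 0000 → position 0 (no error).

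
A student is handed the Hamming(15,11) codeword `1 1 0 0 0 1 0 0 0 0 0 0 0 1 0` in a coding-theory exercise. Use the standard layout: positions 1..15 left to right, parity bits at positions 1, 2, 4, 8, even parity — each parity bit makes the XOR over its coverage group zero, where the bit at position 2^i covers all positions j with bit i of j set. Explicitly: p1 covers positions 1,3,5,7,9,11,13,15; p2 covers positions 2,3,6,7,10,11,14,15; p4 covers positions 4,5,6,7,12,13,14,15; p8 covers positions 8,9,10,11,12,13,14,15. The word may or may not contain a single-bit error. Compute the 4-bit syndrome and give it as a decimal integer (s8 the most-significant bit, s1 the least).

s1: b1⊕b3⊕b5⊕b7⊕b9⊕b11⊕b13⊕b15 = 1⊕0⊕0⊕0⊕0⊕0⊕0⊕0 = 1
s2: b2⊕b3⊕b6⊕b7⊕b10⊕b11⊕b14⊕b15 = 1⊕0⊕1⊕0⊕0⊕0⊕1⊕0 = 1
s4: b4⊕b5⊕b6⊕b7⊕b12⊕b13⊕b14⊕b15 = 0⊕0⊕1⊕0⊕0⊕0⊕1⊕0 = 0
s8: b8⊕b9⊕b10⊕b11⊕b12⊕b13⊕b14⊕b15 = 0⊕0⊕0⊕0⊕0⊕0⊕1⊕0 = 1
Syndrome (s8...s1) = 1011 → position 11.

11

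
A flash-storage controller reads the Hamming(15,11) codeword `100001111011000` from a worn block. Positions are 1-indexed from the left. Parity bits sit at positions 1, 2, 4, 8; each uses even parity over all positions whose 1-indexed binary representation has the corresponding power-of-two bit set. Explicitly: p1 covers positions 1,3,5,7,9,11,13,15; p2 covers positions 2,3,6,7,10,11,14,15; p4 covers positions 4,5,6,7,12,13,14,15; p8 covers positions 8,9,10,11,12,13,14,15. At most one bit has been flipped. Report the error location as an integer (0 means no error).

s1: b1⊕b3⊕b5⊕b7⊕b9⊕b11⊕b13⊕b15 = 1⊕0⊕0⊕1⊕1⊕1⊕0⊕0 = 0
s2: b2⊕b3⊕b6⊕b7⊕b10⊕b11⊕b14⊕b15 = 0⊕0⊕1⊕1⊕0⊕1⊕0⊕0 = 1
s4: b4⊕b5⊕b6⊕b7⊕b12⊕b13⊕b14⊕b15 = 0⊕0⊕1⊕1⊕1⊕0⊕0⊕0 = 1
s8: b8⊕b9⊕b10⊕b11⊕b12⊕b13⊕b14⊕b15 = 1⊕1⊕0⊕1⊕1⊕0⊕0⊕0 = 0
Syndrome (s8...s1) = 0110 → position 6.

6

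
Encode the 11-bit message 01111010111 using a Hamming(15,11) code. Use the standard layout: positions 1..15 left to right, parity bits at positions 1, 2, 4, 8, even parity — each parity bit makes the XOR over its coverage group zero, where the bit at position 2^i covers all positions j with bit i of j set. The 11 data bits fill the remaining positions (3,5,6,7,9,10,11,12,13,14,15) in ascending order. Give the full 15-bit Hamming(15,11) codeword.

Place data bits at non-power-of-two positions: b3=0, b5=1, b6=1, b7=1, b9=1, b10=0, b11=1, b12=0, b13=1, b14=1, b15=1.
p1 = XOR of data positions {3,5,7,9,11,13,15} = 0⊕1⊕1⊕1⊕1⊕1⊕1 = 0
p2 = XOR of data positions {3,6,7,10,11,14,15} = 0⊕1⊕1⊕0⊕1⊕1⊕1 = 1
p4 = XOR of data positions {5,6,7,12,13,14,15} = 1⊕1⊕1⊕0⊕1⊕1⊕1 = 0
p8 = XOR of data positions {9,10,11,12,13,14,15} = 1⊕0⊕1⊕0⊕1⊕1⊕1 = 1
Codeword b1..b15 = 010011111010111

010011111010111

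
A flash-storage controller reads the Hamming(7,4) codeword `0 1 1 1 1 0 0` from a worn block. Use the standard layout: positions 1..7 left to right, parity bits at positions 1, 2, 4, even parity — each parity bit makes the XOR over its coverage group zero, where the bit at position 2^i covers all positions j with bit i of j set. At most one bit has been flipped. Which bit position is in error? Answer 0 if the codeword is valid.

0

s1: b1⊕b3⊕b5⊕b7 = 0⊕1⊕1⊕0 = 0
s2: b2⊕b3⊕b6⊕b7 = 1⊕1⊕0⊕0 = 0
s4: b4⊕b5⊕b6⊕b7 = 1⊕1⊕0⊕0 = 0
Syndrome (s4...s1) = 000 → position 0 (no error).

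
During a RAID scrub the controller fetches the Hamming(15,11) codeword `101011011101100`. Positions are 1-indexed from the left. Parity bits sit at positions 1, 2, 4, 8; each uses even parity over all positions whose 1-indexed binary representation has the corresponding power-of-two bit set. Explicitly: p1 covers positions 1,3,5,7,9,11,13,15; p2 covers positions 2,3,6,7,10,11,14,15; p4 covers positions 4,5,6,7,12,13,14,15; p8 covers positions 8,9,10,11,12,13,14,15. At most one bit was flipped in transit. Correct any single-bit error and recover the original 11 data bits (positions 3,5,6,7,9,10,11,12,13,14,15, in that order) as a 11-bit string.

11101111100

s1: b1⊕b3⊕b5⊕b7⊕b9⊕b11⊕b13⊕b15 = 1⊕1⊕1⊕0⊕1⊕0⊕1⊕0 = 1
s2: b2⊕b3⊕b6⊕b7⊕b10⊕b11⊕b14⊕b15 = 0⊕1⊕1⊕0⊕1⊕0⊕0⊕0 = 1
s4: b4⊕b5⊕b6⊕b7⊕b12⊕b13⊕b14⊕b15 = 0⊕1⊕1⊕0⊕1⊕1⊕0⊕0 = 0
s8: b8⊕b9⊕b10⊕b11⊕b12⊕b13⊕b14⊕b15 = 1⊕1⊕1⊕0⊕1⊕1⊕0⊕0 = 1
Syndrome (s8...s1) = 1011 → position 11.
Flip bit 11: corrected codeword = 101011011111100
Data bits at positions 3,5,6,7,9,10,11,12,13,14,15: 11101111100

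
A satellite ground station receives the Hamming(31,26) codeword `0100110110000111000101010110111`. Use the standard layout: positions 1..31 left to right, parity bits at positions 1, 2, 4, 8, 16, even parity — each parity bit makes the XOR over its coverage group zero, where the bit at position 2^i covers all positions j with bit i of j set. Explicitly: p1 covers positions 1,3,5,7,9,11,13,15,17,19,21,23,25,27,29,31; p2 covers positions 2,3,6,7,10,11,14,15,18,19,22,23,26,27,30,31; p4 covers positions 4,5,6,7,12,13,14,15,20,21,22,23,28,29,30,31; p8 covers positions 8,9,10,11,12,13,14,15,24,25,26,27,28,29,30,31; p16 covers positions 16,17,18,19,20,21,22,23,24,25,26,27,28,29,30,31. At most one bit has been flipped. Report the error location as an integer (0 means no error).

s1: b1⊕b3⊕b5⊕b7⊕b9⊕b11⊕b13⊕b15⊕b17⊕b19⊕b21⊕b23⊕b25⊕b27⊕b29⊕b31 = 0⊕0⊕1⊕0⊕1⊕0⊕0⊕1⊕0⊕0⊕0⊕0⊕0⊕1⊕1⊕1 = 0
s2: b2⊕b3⊕b6⊕b7⊕b10⊕b11⊕b14⊕b15⊕b18⊕b19⊕b22⊕b23⊕b26⊕b27⊕b30⊕b31 = 1⊕0⊕1⊕0⊕0⊕0⊕1⊕1⊕0⊕0⊕1⊕0⊕1⊕1⊕1⊕1 = 1
s4: b4⊕b5⊕b6⊕b7⊕b12⊕b13⊕b14⊕b15⊕b20⊕b21⊕b22⊕b23⊕b28⊕b29⊕b30⊕b31 = 0⊕1⊕1⊕0⊕0⊕0⊕1⊕1⊕1⊕0⊕1⊕0⊕0⊕1⊕1⊕1 = 1
s8: b8⊕b9⊕b10⊕b11⊕b12⊕b13⊕b14⊕b15⊕b24⊕b25⊕b26⊕b27⊕b28⊕b29⊕b30⊕b31 = 1⊕1⊕0⊕0⊕0⊕0⊕1⊕1⊕1⊕0⊕1⊕1⊕0⊕1⊕1⊕1 = 0
s16: b16⊕b17⊕b18⊕b19⊕b20⊕b21⊕b22⊕b23⊕b24⊕b25⊕b26⊕b27⊕b28⊕b29⊕b30⊕b31 = 1⊕0⊕0⊕0⊕1⊕0⊕1⊕0⊕1⊕0⊕1⊕1⊕0⊕1⊕1⊕1 = 1
Syndrome (s16...s1) = 10110 → position 22.

22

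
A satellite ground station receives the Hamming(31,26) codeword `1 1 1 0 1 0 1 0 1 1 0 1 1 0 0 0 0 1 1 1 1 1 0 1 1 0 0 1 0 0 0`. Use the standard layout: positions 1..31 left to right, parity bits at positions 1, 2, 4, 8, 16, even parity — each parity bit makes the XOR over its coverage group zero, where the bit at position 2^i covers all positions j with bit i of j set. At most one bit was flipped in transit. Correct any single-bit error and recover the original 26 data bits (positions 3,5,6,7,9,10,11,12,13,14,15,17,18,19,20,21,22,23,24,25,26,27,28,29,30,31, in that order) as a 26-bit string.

11011111100011111011001000

s1: b1⊕b3⊕b5⊕b7⊕b9⊕b11⊕b13⊕b15⊕b17⊕b19⊕b21⊕b23⊕b25⊕b27⊕b29⊕b31 = 1⊕1⊕1⊕1⊕1⊕0⊕1⊕0⊕0⊕1⊕1⊕0⊕1⊕0⊕0⊕0 = 1
s2: b2⊕b3⊕b6⊕b7⊕b10⊕b11⊕b14⊕b15⊕b18⊕b19⊕b22⊕b23⊕b26⊕b27⊕b30⊕b31 = 1⊕1⊕0⊕1⊕1⊕0⊕0⊕0⊕1⊕1⊕1⊕0⊕0⊕0⊕0⊕0 = 1
s4: b4⊕b5⊕b6⊕b7⊕b12⊕b13⊕b14⊕b15⊕b20⊕b21⊕b22⊕b23⊕b28⊕b29⊕b30⊕b31 = 0⊕1⊕0⊕1⊕1⊕1⊕0⊕0⊕1⊕1⊕1⊕0⊕1⊕0⊕0⊕0 = 0
s8: b8⊕b9⊕b10⊕b11⊕b12⊕b13⊕b14⊕b15⊕b24⊕b25⊕b26⊕b27⊕b28⊕b29⊕b30⊕b31 = 0⊕1⊕1⊕0⊕1⊕1⊕0⊕0⊕1⊕1⊕0⊕0⊕1⊕0⊕0⊕0 = 1
s16: b16⊕b17⊕b18⊕b19⊕b20⊕b21⊕b22⊕b23⊕b24⊕b25⊕b26⊕b27⊕b28⊕b29⊕b30⊕b31 = 0⊕0⊕1⊕1⊕1⊕1⊕1⊕0⊕1⊕1⊕0⊕0⊕1⊕0⊕0⊕0 = 0
Syndrome (s16...s1) = 01011 → position 11.
Flip bit 11: corrected codeword = 1110101011111000011111011001000
Data bits at positions 3,5,6,7,9,10,11,12,13,14,15,17,18,19,20,21,22,23,24,25,26,27,28,29,30,31: 11011111100011111011001000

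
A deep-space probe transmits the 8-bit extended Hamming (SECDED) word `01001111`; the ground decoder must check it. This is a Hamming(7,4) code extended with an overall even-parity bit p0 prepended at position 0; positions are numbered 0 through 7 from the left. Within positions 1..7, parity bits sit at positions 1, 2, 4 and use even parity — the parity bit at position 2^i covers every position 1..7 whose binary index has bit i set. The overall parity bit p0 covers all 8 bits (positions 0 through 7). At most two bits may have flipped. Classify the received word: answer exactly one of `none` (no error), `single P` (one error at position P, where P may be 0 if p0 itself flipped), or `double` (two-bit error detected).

single 1

s1: b1⊕b3⊕b5⊕b7 = 1⊕0⊕1⊕1 = 1
s2: b2⊕b3⊕b6⊕b7 = 0⊕0⊕1⊕1 = 0
s4: b4⊕b5⊕b6⊕b7 = 1⊕1⊕1⊕1 = 0
Syndrome (s4...s1) = 001 → position 1.
Overall parity (XOR of all 8 bits, including p0): 0⊕1⊕0⊕0⊕1⊕1⊕1⊕1 = 1
Overall=1, syndrome position=1 → single-bit error at position 1.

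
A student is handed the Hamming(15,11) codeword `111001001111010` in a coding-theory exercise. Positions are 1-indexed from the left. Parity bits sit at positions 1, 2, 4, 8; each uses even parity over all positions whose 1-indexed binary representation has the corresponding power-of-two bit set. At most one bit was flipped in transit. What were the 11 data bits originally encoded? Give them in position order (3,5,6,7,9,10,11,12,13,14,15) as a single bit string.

s1: b1⊕b3⊕b5⊕b7⊕b9⊕b11⊕b13⊕b15 = 1⊕1⊕0⊕0⊕1⊕1⊕0⊕0 = 0
s2: b2⊕b3⊕b6⊕b7⊕b10⊕b11⊕b14⊕b15 = 1⊕1⊕1⊕0⊕1⊕1⊕1⊕0 = 0
s4: b4⊕b5⊕b6⊕b7⊕b12⊕b13⊕b14⊕b15 = 0⊕0⊕1⊕0⊕1⊕0⊕1⊕0 = 1
s8: b8⊕b9⊕b10⊕b11⊕b12⊕b13⊕b14⊕b15 = 0⊕1⊕1⊕1⊕1⊕0⊕1⊕0 = 1
Syndrome (s8...s1) = 1100 → position 12.
Flip bit 12: corrected codeword = 111001001110010
Data bits at positions 3,5,6,7,9,10,11,12,13,14,15: 10101110010

10101110010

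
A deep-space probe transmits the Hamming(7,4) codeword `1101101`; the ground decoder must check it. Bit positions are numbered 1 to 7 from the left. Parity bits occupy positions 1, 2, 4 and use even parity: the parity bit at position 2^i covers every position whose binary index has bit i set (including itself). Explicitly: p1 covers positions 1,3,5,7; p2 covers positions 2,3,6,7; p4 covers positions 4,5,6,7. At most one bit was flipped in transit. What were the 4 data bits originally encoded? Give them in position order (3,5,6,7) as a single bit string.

s1: b1⊕b3⊕b5⊕b7 = 1⊕0⊕1⊕1 = 1
s2: b2⊕b3⊕b6⊕b7 = 1⊕0⊕0⊕1 = 0
s4: b4⊕b5⊕b6⊕b7 = 1⊕1⊕0⊕1 = 1
Syndrome (s4...s1) = 101 → position 5.
Flip bit 5: corrected codeword = 1101001
Data bits at positions 3,5,6,7: 0001

0001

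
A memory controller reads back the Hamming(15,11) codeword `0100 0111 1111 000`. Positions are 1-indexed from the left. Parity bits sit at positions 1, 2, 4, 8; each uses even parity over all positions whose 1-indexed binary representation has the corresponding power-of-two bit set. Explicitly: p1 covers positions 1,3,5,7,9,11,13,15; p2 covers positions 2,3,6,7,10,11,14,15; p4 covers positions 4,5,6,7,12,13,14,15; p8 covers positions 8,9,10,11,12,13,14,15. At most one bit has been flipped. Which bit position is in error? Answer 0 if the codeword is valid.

15

s1: b1⊕b3⊕b5⊕b7⊕b9⊕b11⊕b13⊕b15 = 0⊕0⊕0⊕1⊕1⊕1⊕0⊕0 = 1
s2: b2⊕b3⊕b6⊕b7⊕b10⊕b11⊕b14⊕b15 = 1⊕0⊕1⊕1⊕1⊕1⊕0⊕0 = 1
s4: b4⊕b5⊕b6⊕b7⊕b12⊕b13⊕b14⊕b15 = 0⊕0⊕1⊕1⊕1⊕0⊕0⊕0 = 1
s8: b8⊕b9⊕b10⊕b11⊕b12⊕b13⊕b14⊕b15 = 1⊕1⊕1⊕1⊕1⊕0⊕0⊕0 = 1
Syndrome (s8...s1) = 1111 → position 15.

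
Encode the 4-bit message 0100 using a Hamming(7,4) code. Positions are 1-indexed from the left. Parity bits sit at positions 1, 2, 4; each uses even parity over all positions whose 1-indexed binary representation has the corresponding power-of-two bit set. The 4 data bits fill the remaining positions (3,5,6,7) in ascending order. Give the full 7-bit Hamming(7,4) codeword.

Place data bits at non-power-of-two positions: b3=0, b5=1, b6=0, b7=0.
p1 = XOR of data positions {3,5,7} = 0⊕1⊕0 = 1
p2 = XOR of data positions {3,6,7} = 0⊕0⊕0 = 0
p4 = XOR of data positions {5,6,7} = 1⊕0⊕0 = 1
Codeword b1..b7 = 1001100

1001100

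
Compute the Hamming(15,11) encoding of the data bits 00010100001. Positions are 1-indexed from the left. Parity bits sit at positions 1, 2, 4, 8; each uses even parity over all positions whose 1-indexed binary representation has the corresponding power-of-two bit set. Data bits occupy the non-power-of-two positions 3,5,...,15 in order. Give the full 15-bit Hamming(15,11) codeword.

Place data bits at non-power-of-two positions: b3=0, b5=0, b6=0, b7=1, b9=0, b10=1, b11=0, b12=0, b13=0, b14=0, b15=1.
p1 = XOR of data positions {3,5,7,9,11,13,15} = 0⊕0⊕1⊕0⊕0⊕0⊕1 = 0
p2 = XOR of data positions {3,6,7,10,11,14,15} = 0⊕0⊕1⊕1⊕0⊕0⊕1 = 1
p4 = XOR of data positions {5,6,7,12,13,14,15} = 0⊕0⊕1⊕0⊕0⊕0⊕1 = 0
p8 = XOR of data positions {9,10,11,12,13,14,15} = 0⊕1⊕0⊕0⊕0⊕0⊕1 = 0
Codeword b1..b15 = 010000100100001

010000100100001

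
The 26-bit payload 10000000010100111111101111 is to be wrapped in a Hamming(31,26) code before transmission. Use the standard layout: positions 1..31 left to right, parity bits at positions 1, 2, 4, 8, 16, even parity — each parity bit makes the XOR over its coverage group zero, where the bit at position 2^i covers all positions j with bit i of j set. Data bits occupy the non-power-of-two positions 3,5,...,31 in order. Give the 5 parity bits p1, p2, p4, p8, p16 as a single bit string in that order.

11100

Place data bits at non-power-of-two positions: b3=1, b5=0, b6=0, b7=0, b9=0, b10=0, b11=0, b12=0, b13=0, b14=1, b15=0, b17=1, b18=0, b19=0, b20=1, b21=1, b22=1, b23=1, b24=1, b25=1, b26=1, b27=0, b28=1, b29=1, b30=1, b31=1.
p1 = XOR of data positions {3,5,7,9,11,13,15,17,19,21,23,25,27,29,31} = 1⊕0⊕0⊕0⊕0⊕0⊕0⊕1⊕0⊕1⊕1⊕1⊕0⊕1⊕1 = 1
p2 = XOR of data positions {3,6,7,10,11,14,15,18,19,22,23,26,27,30,31} = 1⊕0⊕0⊕0⊕0⊕1⊕0⊕0⊕0⊕1⊕1⊕1⊕0⊕1⊕1 = 1
p4 = XOR of data positions {5,6,7,12,13,14,15,20,21,22,23,28,29,30,31} = 0⊕0⊕0⊕0⊕0⊕1⊕0⊕1⊕1⊕1⊕1⊕1⊕1⊕1⊕1 = 1
p8 = XOR of data positions {9,10,11,12,13,14,15,24,25,26,27,28,29,30,31} = 0⊕0⊕0⊕0⊕0⊕1⊕0⊕1⊕1⊕1⊕0⊕1⊕1⊕1⊕1 = 0
p16 = XOR of data positions {17,18,19,20,21,22,23,24,25,26,27,28,29,30,31} = 1⊕0⊕0⊕1⊕1⊕1⊕1⊕1⊕1⊕1⊕0⊕1⊕1⊕1⊕1 = 0
Parity bits p1,p2,p4,p8,p16 = 11100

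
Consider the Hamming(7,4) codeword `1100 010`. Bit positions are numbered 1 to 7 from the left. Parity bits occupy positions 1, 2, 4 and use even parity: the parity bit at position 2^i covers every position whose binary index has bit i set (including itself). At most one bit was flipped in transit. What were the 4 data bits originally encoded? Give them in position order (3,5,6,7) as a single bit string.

0110

s1: b1⊕b3⊕b5⊕b7 = 1⊕0⊕0⊕0 = 1
s2: b2⊕b3⊕b6⊕b7 = 1⊕0⊕1⊕0 = 0
s4: b4⊕b5⊕b6⊕b7 = 0⊕0⊕1⊕0 = 1
Syndrome (s4...s1) = 101 → position 5.
Flip bit 5: corrected codeword = 1100110
Data bits at positions 3,5,6,7: 0110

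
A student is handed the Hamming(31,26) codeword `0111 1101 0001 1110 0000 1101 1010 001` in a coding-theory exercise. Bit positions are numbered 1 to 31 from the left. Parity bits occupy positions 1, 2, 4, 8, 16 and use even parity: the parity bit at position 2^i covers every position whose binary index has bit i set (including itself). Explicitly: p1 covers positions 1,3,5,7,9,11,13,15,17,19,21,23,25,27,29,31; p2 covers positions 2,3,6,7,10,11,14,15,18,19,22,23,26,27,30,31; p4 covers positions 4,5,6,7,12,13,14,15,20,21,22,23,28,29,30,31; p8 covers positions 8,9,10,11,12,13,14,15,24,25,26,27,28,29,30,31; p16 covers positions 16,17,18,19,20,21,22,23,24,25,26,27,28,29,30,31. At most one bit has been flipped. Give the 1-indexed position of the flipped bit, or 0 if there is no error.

s1: b1⊕b3⊕b5⊕b7⊕b9⊕b11⊕b13⊕b15⊕b17⊕b19⊕b21⊕b23⊕b25⊕b27⊕b29⊕b31 = 0⊕1⊕1⊕0⊕0⊕0⊕1⊕1⊕0⊕0⊕1⊕0⊕1⊕1⊕0⊕1 = 0
s2: b2⊕b3⊕b6⊕b7⊕b10⊕b11⊕b14⊕b15⊕b18⊕b19⊕b22⊕b23⊕b26⊕b27⊕b30⊕b31 = 1⊕1⊕1⊕0⊕0⊕0⊕1⊕1⊕0⊕0⊕1⊕0⊕0⊕1⊕0⊕1 = 0
s4: b4⊕b5⊕b6⊕b7⊕b12⊕b13⊕b14⊕b15⊕b20⊕b21⊕b22⊕b23⊕b28⊕b29⊕b30⊕b31 = 1⊕1⊕1⊕0⊕1⊕1⊕1⊕1⊕0⊕1⊕1⊕0⊕0⊕0⊕0⊕1 = 0
s8: b8⊕b9⊕b10⊕b11⊕b12⊕b13⊕b14⊕b15⊕b24⊕b25⊕b26⊕b27⊕b28⊕b29⊕b30⊕b31 = 1⊕0⊕0⊕0⊕1⊕1⊕1⊕1⊕1⊕1⊕0⊕1⊕0⊕0⊕0⊕1 = 1
s16: b16⊕b17⊕b18⊕b19⊕b20⊕b21⊕b22⊕b23⊕b24⊕b25⊕b26⊕b27⊕b28⊕b29⊕b30⊕b31 = 0⊕0⊕0⊕0⊕0⊕1⊕1⊕0⊕1⊕1⊕0⊕1⊕0⊕0⊕0⊕1 = 0
Syndrome (s16...s1) = 01000 → position 8.

8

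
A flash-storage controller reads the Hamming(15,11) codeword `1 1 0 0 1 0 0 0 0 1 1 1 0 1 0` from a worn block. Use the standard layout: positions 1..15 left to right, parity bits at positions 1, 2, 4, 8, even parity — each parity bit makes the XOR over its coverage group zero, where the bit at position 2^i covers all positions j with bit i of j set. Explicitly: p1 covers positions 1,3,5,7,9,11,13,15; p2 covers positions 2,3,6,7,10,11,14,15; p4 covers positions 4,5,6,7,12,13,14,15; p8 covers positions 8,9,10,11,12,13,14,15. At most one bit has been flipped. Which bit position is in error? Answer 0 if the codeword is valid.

5

s1: b1⊕b3⊕b5⊕b7⊕b9⊕b11⊕b13⊕b15 = 1⊕0⊕1⊕0⊕0⊕1⊕0⊕0 = 1
s2: b2⊕b3⊕b6⊕b7⊕b10⊕b11⊕b14⊕b15 = 1⊕0⊕0⊕0⊕1⊕1⊕1⊕0 = 0
s4: b4⊕b5⊕b6⊕b7⊕b12⊕b13⊕b14⊕b15 = 0⊕1⊕0⊕0⊕1⊕0⊕1⊕0 = 1
s8: b8⊕b9⊕b10⊕b11⊕b12⊕b13⊕b14⊕b15 = 0⊕0⊕1⊕1⊕1⊕0⊕1⊕0 = 0
Syndrome (s8...s1) = 0101 → position 5.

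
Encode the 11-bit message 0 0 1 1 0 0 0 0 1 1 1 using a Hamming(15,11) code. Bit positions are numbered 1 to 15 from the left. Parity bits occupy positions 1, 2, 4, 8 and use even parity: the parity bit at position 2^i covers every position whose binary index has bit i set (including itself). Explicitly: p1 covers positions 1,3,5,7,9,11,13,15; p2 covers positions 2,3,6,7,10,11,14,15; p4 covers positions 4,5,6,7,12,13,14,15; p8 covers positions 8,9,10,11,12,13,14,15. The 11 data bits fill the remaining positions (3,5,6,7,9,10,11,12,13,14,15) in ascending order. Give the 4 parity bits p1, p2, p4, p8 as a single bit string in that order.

1011

Place data bits at non-power-of-two positions: b3=0, b5=0, b6=1, b7=1, b9=0, b10=0, b11=0, b12=0, b13=1, b14=1, b15=1.
p1 = XOR of data positions {3,5,7,9,11,13,15} = 0⊕0⊕1⊕0⊕0⊕1⊕1 = 1
p2 = XOR of data positions {3,6,7,10,11,14,15} = 0⊕1⊕1⊕0⊕0⊕1⊕1 = 0
p4 = XOR of data positions {5,6,7,12,13,14,15} = 0⊕1⊕1⊕0⊕1⊕1⊕1 = 1
p8 = XOR of data positions {9,10,11,12,13,14,15} = 0⊕0⊕0⊕0⊕1⊕1⊕1 = 1
Parity bits p1,p2,p4,p8 = 1011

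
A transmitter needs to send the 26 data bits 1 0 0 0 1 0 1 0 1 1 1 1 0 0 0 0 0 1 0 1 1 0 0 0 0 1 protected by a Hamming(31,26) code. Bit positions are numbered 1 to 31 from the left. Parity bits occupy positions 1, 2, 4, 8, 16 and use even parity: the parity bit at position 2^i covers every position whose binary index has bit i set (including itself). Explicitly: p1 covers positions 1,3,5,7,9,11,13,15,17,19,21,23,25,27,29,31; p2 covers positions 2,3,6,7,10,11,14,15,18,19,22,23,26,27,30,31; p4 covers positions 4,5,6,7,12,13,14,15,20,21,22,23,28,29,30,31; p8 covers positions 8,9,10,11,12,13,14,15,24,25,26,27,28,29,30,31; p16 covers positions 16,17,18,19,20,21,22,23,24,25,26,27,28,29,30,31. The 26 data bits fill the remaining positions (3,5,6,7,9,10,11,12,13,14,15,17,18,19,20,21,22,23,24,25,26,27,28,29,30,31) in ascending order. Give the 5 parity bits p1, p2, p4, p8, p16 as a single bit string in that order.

11101

Place data bits at non-power-of-two positions: b3=1, b5=0, b6=0, b7=0, b9=1, b10=0, b11=1, b12=0, b13=1, b14=1, b15=1, b17=1, b18=0, b19=0, b20=0, b21=0, b22=0, b23=1, b24=0, b25=1, b26=1, b27=0, b28=0, b29=0, b30=0, b31=1.
p1 = XOR of data positions {3,5,7,9,11,13,15,17,19,21,23,25,27,29,31} = 1⊕0⊕0⊕1⊕1⊕1⊕1⊕1⊕0⊕0⊕1⊕1⊕0⊕0⊕1 = 1
p2 = XOR of data positions {3,6,7,10,11,14,15,18,19,22,23,26,27,30,31} = 1⊕0⊕0⊕0⊕1⊕1⊕1⊕0⊕0⊕0⊕1⊕1⊕0⊕0⊕1 = 1
p4 = XOR of data positions {5,6,7,12,13,14,15,20,21,22,23,28,29,30,31} = 0⊕0⊕0⊕0⊕1⊕1⊕1⊕0⊕0⊕0⊕1⊕0⊕0⊕0⊕1 = 1
p8 = XOR of data positions {9,10,11,12,13,14,15,24,25,26,27,28,29,30,31} = 1⊕0⊕1⊕0⊕1⊕1⊕1⊕0⊕1⊕1⊕0⊕0⊕0⊕0⊕1 = 0
p16 = XOR of data positions {17,18,19,20,21,22,23,24,25,26,27,28,29,30,31} = 1⊕0⊕0⊕0⊕0⊕0⊕1⊕0⊕1⊕1⊕0⊕0⊕0⊕0⊕1 = 1
Parity bits p1,p2,p4,p8,p16 = 11101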